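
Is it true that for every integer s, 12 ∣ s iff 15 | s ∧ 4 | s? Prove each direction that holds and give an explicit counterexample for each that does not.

Only the reverse direction holds.

[⇒] This fails: take s = 12. Certainly 12 ∣ 12, but 15 ∤ 12.

[⇐] Suppose 15 ∣ s and 4 ∣ s. Any common multiple of 15 and 4 is a multiple of their lcm; here gcd(15, 4) = 1, so lcm(15, 4) = 15·4 = 60, so 60 ∣ s. Since 12 ∣ 60, it follows that 12 ∣ s.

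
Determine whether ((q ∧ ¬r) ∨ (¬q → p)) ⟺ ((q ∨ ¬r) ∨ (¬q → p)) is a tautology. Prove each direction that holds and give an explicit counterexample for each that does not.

(⇒) holds; (⇐) fails.

Forward direction. Assume the antecedent. If q is true, (q ∨ ¬r) ∨ (¬q → p) reduces to true regardless of the other variables. If q is false, the antecedent forces (r = F, q = F, p = T) or (r = T, q = F, p = T), and (q ∨ ¬r) ∨ (¬q → p) holds there. Either way (q ∨ ¬r) ∨ (¬q → p) holds.

Converse. This fails. Under r = F, q = F, p = F, the left side is false but the right side is true.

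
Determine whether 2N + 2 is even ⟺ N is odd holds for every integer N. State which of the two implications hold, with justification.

(⇒) fails; (⇐) holds.

(⇒) This fails: take N = 4. Then 2N + 2 = 10, which is even, yet N = 4 is even, not odd.

(⇐) Suppose N is odd. Since 2 is even, 2N is even for every N, so 2N + 2 has the same parity as 2, which is even. Hence 2N + 2 is even.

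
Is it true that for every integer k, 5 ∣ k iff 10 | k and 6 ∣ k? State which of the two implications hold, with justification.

(⇒) fails; (⇐) holds.

(←) Suppose 10 ∣ k and 6 ∣ k. Any common multiple of 10 and 6 is a multiple of their lcm; here lcm(10, 6) = 10·6/gcd(10, 6) = 60/2 = 30, so 30 ∣ k. Since 5 ∣ 30, it follows that 5 ∣ k.

(→) This fails: take k = 5. Certainly 5 ∣ 5, but 10 ∤ 5.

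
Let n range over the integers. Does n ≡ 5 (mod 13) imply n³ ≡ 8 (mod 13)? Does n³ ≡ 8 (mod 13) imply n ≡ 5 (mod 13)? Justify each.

Forward direction. Suppose n ≡ 5 (mod 13). Write n = 13j + 5. Then (13j + 5)³ = 2197j³ + 2535j² + 975j + 125 = 13(169j³ + 195j² + 75j + 9) + 8, so n³ ≡ 8 (mod 13).

Converse. This fails: take n = 2. Then 2³ = 8 ≡ 8 (mod 13), yet 2 ≡ 2 (mod 13), not 5.

Only the forward direction holds.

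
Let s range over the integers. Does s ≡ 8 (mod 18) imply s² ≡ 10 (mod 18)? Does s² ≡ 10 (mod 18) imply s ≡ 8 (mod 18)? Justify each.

The forward direction holds; the converse fails.

(⟸) This fails: take s = 10. Then 10² = 100 ≡ 10 (mod 18), yet 10 ≡ 10 (mod 18), not 8.

(⟹) Suppose s ≡ 8 (mod 18). Write s = 18j + 8. Then (18j + 8)² = 324j² + 288j + 64 = 18(18j² + 16j + 3) + 10, so s² ≡ 10 (mod 18).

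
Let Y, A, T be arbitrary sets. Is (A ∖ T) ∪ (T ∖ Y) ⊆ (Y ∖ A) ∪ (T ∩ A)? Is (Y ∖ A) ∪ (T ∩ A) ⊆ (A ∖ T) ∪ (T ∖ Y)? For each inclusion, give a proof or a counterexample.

(⟹) This inclusion fails. Take Y = ∅, A = {1}, T = ∅; then 1 ∈ (A ∖ T) ∪ (T ∖ Y) but 1 ∉ (Y ∖ A) ∪ (T ∩ A).

(⟸) This inclusion fails. Take Y = {1}, A = ∅, T = ∅; then 1 ∈ (Y ∖ A) ∪ (T ∩ A) but 1 ∉ (A ∖ T) ∪ (T ∖ Y).

(⊆) fails and (⊇) fails.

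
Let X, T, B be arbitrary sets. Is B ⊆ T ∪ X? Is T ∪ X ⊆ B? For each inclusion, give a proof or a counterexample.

Neither inclusion holds.

(⟹) This inclusion fails. Take X = ∅, T = ∅, B = {1}; then 1 ∈ B but 1 ∉ T ∪ X.

(⟸) This inclusion fails. Take X = {1}, T = ∅, B = ∅; then 1 ∈ T ∪ X but 1 ∉ B.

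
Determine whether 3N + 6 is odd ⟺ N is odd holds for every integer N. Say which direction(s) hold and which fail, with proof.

Both directions hold; the statement is true.

[⇐] Suppose N is odd; write N = 2j + 1. Then 3N + 6 = 3·(2j + 1) + 6 = 2·3j + 9, which is odd.

[⇒] Suppose 3N + 6 is odd. Since 3 is odd, 3N and N have the same parity, so 3N + 6 ≡ N + 6 (mod 2). As 6 is even, 3N + 6 is odd exactly when N is odd. Thus N is odd.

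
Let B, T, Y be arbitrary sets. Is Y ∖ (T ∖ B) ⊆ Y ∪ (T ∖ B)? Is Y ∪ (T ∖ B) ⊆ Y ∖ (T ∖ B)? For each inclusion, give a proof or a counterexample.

The sets are not equal: only the forward inclusion holds.

(⟹) Let x ∈ Y ∖ (T ∖ B). Then either x ∈ Y and x ∉ B, T; or x ∈ B ∩ Y and x ∉ T; or x ∈ B ∩ T ∩ Y. In each case x ∈ Y ∪ (T ∖ B), so Y ∖ (T ∖ B) ⊆ Y ∪ (T ∖ B).

(⟸) This inclusion fails. Take B = ∅, T = {1}, Y = ∅; then 1 ∈ Y ∪ (T ∖ B) but 1 ∉ Y ∖ (T ∖ B).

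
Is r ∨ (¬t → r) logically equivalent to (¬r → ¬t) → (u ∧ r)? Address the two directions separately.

(⇒) fails; (⇐) holds.

(←) Assume the antecedent. If r is true, r ∨ (¬t → r) reduces to true regardless of the other variables. If r is false, the antecedent forces (u = F, r = F, t = T) or (u = T, r = F, t = T), and r ∨ (¬t → r) holds there. Either way r ∨ (¬t → r) holds.

(→) This fails. Under u = F, r = T, t = F, the left side is true but the right side is false.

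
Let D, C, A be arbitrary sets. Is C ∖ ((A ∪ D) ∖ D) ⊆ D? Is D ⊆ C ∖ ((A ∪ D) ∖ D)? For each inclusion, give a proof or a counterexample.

Forward inclusion. This inclusion fails. Take D = ∅, C = {1}, A = ∅; then 1 ∈ C ∖ ((A ∪ D) ∖ D) but 1 ∉ D.

Reverse inclusion. This inclusion fails. Take D = {1}, C = ∅, A = ∅; then 1 ∈ D but 1 ∉ C ∖ ((A ∪ D) ∖ D).

Neither inclusion holds.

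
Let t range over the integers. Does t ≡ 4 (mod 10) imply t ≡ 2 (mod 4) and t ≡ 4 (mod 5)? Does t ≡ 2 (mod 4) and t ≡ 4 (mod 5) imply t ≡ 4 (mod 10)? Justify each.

(⇒) This fails: t = 4 gives 4 ≡ 4 (mod 10) but 4 ≡ 0 (mod 4), so the conjunction on the right does not hold.

(⇐) Conversely, if t ≡ 2 (mod 4) and t ≡ 4 (mod 5), then by the Chinese remainder theorem t ≡ 14 (mod 20). Since 14 ≡ 4 (mod 10) and 10 ∣ 20, we get t ≡ 4 (mod 10).

Only the converse holds.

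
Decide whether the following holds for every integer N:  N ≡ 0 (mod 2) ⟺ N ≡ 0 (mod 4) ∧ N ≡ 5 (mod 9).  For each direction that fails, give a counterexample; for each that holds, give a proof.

(⟸) If N ≡ 0 (mod 4) and N ≡ 5 (mod 9), then by the Chinese remainder theorem N ≡ 32 (mod 36). Since 32 ≡ 0 (mod 2) and 2 ∣ 36, we get N ≡ 0 (mod 2).

(⟹) This fails: N = 0 gives 0 ≡ 0 (mod 2) but 0 ≡ 0 (mod 9), so the conjunction on the right does not hold.

(⇒) fails; (⇐) holds.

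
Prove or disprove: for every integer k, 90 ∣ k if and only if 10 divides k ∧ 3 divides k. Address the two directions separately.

The forward direction holds; the converse fails.

(⇒) If 90 ∣ k, write k = 90q. Since 90 = 9·10, k = 10·(9q), so 10 ∣ k; and since 90 = 30·3, k = 3·(30q), so 3 ∣ k.

(⇐) This fails: take k = 30. Both 10 ∣ 30 and 3 ∣ 30, yet 30 is not a multiple of 90 (since 30 = 0·90 + 30), so 90 ∤ 30.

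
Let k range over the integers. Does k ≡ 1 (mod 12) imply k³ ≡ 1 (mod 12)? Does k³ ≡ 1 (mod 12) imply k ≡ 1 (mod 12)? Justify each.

Forward direction. Suppose k ≡ 1 (mod 12). Write k = 12j + 1. Then (12j + 1)³ = 1728j³ + 432j² + 36j + 1 = 12(144j³ + 36j² + 3j) + 1, so k³ ≡ 1 (mod 12).

Converse. For the converse, argue contrapositively. If k ≢ 1 (mod 12), then k is congruent to one of 0, 2, 3, 4, 5, 6, 7, 8, 9, 10, 11 modulo 12, and these give k³ ≡ 0, 8, 3, 4, 5, 0, 7, 8, 9, 4, 11 respectively — never 1.

Both directions hold.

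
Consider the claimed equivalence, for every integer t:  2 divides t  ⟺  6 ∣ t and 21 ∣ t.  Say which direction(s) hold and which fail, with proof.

Only the reverse direction holds.

(⟸) Suppose 6 ∣ t and 21 ∣ t. Any common multiple of 6 and 21 is a multiple of their lcm; here lcm(6, 21) = 6·21/gcd(6, 21) = 126/3 = 42, so 42 ∣ t. Since 2 ∣ 42, it follows that 2 ∣ t.

(⟹) This fails: take t = 2. Certainly 2 ∣ 2, but 6 ∤ 2.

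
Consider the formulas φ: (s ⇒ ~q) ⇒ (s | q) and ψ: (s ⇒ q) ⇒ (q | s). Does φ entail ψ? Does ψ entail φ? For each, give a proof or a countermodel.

(⇒) Assume the antecedent. If s is true, (s ⇒ q) ⇒ (q | s) reduces to true regardless of the other variables. If s is false, the antecedent forces (s = F, q = T), and (s ⇒ q) ⇒ (q | s) holds there. Either way (s ⇒ q) ⇒ (q | s) holds.

(⇐) Assume the antecedent. If s is true, (s ⇒ ~q) ⇒ (s | q) reduces to true regardless of the other variables. If s is false, the antecedent forces (s = F, q = T), and (s ⇒ ~q) ⇒ (s | q) holds there. Either way (s ⇒ ~q) ⇒ (s | q) holds.

Both directions hold; the statement is true.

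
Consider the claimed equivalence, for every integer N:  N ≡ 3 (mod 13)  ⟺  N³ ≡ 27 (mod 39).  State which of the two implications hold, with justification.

(⟹) This fails: take N = 16. Then 16 ≡ 3 (mod 13), but 16³ = 4096 ≡ 1 (mod 39), not 27.

(⟸) This fails: take N = 9. Then 9³ = 729 ≡ 27 (mod 39), yet 9 ≡ 9 (mod 13), not 3.

Both directions fail.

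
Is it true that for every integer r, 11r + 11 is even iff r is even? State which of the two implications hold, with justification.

Neither direction holds.

(→) This fails: r = 1 gives 11r + 11 = 22, which is even, but 1 is odd, not even.

(←) This also fails: r = 0 is even, but 11r + 11 = 11 is odd, not even.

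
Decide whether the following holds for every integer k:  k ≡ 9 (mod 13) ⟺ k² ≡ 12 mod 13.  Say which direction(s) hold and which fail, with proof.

(⇒) fails and (⇐) fails.

[⇒] This fails: take k = 9. Then 9 ≡ 9 (mod 13), but 9² = 81 ≡ 3 (mod 13), not 12.

[⇐] This fails: take k = 5. Then 5² = 25 ≡ 12 (mod 13), yet 5 ≡ 5 (mod 13), not 9.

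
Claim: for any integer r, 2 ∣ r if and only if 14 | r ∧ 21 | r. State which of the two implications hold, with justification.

(⇒) This fails: take r = 2. Certainly 2 ∣ 2, but 14 ∤ 2.

(⇐) Suppose 14 ∣ r and 21 ∣ r. Any common multiple of 14 and 21 is a multiple of their lcm; here lcm(14, 21) = 14·21/gcd(14, 21) = 294/7 = 42, so 42 ∣ r. Since 2 ∣ 42, it follows that 2 ∣ r.

Only the converse holds.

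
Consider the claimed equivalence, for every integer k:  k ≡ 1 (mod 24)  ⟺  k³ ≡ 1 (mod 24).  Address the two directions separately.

(⟹) Suppose k ≡ 1 (mod 24). Write k = 24j + 1. Then (24j + 1)³ = 13824j³ + 1728j² + 72j + 1 = 24(576j³ + 72j² + 3j) + 1, so k³ ≡ 1 (mod 24).

(⟸) Conversely, suppose k³ ≡ 1 (mod 24). The only residue r in {0, …, 23} with r³ ≡ 1 (mod 24) is r = 1, so k ≡ 1 (mod 24).

The biconditional holds.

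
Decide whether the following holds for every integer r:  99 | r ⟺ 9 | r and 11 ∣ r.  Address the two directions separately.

(⇒) If 99 ∣ r, write r = 99q. Since 99 = 11·9, r = 9·(11q), so 9 ∣ r; and since 99 = 9·11, r = 11·(9q), so 11 ∣ r.

(⇐) Suppose 9 ∣ r and 11 ∣ r. Any common multiple of 9 and 11 is a multiple of their lcm; here gcd(9, 11) = 1, so lcm(9, 11) = 9·11 = 99, so 99 ∣ r.

The biconditional holds.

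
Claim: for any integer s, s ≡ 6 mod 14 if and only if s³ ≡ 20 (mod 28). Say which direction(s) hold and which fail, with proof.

Not equivalent: only (⇒) holds.

[⇒] Suppose s ≡ 6 (mod 14). Working modulo 28, s ∈ {6, 20}; for each such r, r³ ≡ 20 (mod 28).

[⇐] This fails: take s = 10. Then 10³ = 1000 ≡ 20 (mod 28), yet 10 ≡ 10 (mod 14), not 6.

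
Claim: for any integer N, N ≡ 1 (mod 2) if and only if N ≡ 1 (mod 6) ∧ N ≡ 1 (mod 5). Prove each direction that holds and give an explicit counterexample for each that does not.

(⇒) This fails: N = 3 gives 3 ≡ 1 (mod 2) but 3 ≡ 3 (mod 6), so the conjunction on the right does not hold.

(⇐) Conversely, if N ≡ 1 (mod 6) and N ≡ 1 (mod 5), then by the Chinese remainder theorem N ≡ 1 (mod 30). Since 1 ≡ 1 (mod 2) and 2 ∣ 30, we get N ≡ 1 (mod 2).

Only the reverse direction holds.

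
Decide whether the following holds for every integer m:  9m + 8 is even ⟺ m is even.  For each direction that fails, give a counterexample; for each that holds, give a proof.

Equivalent; both directions hold.

(⇐) Suppose m is even; write m = 2j. Then 9m + 8 = 9·(2j) + 8 = 2·9j + 8, which is even.

(⇒) Suppose 9m + 8 is even. Since 9 is odd, 9m and m have the same parity, so 9m + 8 ≡ m + 8 (mod 2). As 8 is even, 9m + 8 is even exactly when m is even. Thus m is even.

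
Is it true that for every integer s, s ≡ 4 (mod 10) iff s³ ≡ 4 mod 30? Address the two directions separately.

The forward direction fails; the converse holds.

Forward direction. This fails: take s = 14. Then 14 ≡ 4 (mod 10), but 14³ = 2744 ≡ 14 (mod 30), not 4.

Converse. The residues r modulo 30 with r³ ≡ 4 (mod 30) are exactly {4}, and each is ≡ 4 (mod 10).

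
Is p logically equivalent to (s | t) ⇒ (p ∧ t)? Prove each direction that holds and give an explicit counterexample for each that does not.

Forward direction. This fails. Under s = T, p = T, t = F, the left side is true but the right side is false.

Converse. This fails. Under s = F, p = F, t = F, the left side is false but the right side is true.

Both directions fail.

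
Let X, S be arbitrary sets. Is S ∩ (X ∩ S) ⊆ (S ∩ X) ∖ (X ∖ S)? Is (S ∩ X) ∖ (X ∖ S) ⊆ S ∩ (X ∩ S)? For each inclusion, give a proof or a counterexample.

(⊇) Let x ∈ (S ∩ X) ∖ (X ∖ S). Then x ∈ X ∩ S, from which x ∈ S ∩ (X ∩ S).

(⊆) Let x ∈ S ∩ (X ∩ S). Then x ∈ X ∩ S, from which x ∈ (S ∩ X) ∖ (X ∖ S).

Both inclusions hold.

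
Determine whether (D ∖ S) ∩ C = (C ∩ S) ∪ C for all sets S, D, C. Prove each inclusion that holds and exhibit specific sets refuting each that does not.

Only the forward inclusion holds.

(⟹) Let x ∈ (D ∖ S) ∩ C. Then x ∈ D ∩ C and x ∉ S, from which x ∈ (C ∩ S) ∪ C.

(⟸) This inclusion fails. Take S = ∅, D = ∅, C = {1}; then 1 ∈ (C ∩ S) ∪ C but 1 ∉ (D ∖ S) ∩ C.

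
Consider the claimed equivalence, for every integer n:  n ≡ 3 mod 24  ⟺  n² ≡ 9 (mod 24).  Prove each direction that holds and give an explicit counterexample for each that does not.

The forward direction holds; the converse fails.

Forward direction. Suppose n ≡ 3 mod 24. Write n = 24j + 3. Then (24j + 3)² = 576j² + 144j + 9 = 24(24j² + 6j) + 9, so n² ≡ 9 (mod 24).

Converse. This fails: take n = 9. Then 9² = 81 ≡ 9 (mod 24), yet 9 ≡ 9 (mod 24), not 3.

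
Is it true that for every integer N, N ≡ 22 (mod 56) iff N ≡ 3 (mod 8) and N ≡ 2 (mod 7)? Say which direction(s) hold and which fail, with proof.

Neither direction holds.

(⟹) This fails: N = 22 gives 22 ≡ 22 (mod 56) but 22 ≡ 6 (mod 8), so the conjunction on the right does not hold.

(⟸) This fails: N = 51 satisfies both congruences on the right (51 ≡ 3 mod 8 and 51 ≡ 2 mod 7) yet 51 ≡ 51 (mod 56), not 22.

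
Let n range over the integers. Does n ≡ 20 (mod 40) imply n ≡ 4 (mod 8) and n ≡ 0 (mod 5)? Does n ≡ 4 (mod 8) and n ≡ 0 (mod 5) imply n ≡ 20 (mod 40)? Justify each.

The biconditional holds.

(←) If n ≡ 4 (mod 8) and n ≡ 0 (mod 5), then by the Chinese remainder theorem n ≡ 20 (mod 40). This is exactly n ≡ 20 (mod 40).

(→) Suppose n ≡ 20 (mod 40); write n = 40j + 20. Since 8 ∣ 40, reducing mod 8 gives n ≡ 20 ≡ 4 (mod 8); since 5 ∣ 40, reducing mod 5 gives n ≡ 20 ≡ 0 (mod 5).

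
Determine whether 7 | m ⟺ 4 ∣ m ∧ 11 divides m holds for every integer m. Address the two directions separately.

(→) This fails: take m = 7. Certainly 7 ∣ 7, but 4 ∤ 7.

(←) This fails: take m = 44. Both 4 ∣ 44 and 11 ∣ 44, yet 44 is not a multiple of 7 (since 44 = 6·7 + 2), so 7 ∤ 44.

Both directions fail.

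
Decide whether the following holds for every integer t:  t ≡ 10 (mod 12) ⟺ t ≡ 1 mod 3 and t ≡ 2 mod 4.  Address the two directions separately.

Both directions hold; the statement is true.

(→) Suppose t ≡ 10 (mod 12); write t = 12j + 10. Since 3 ∣ 12, reducing mod 3 gives t ≡ 10 ≡ 1 (mod 3); since 4 ∣ 12, reducing mod 4 gives t ≡ 10 ≡ 2 (mod 4).

(←) Conversely, if t ≡ 1 (mod 3) and t ≡ 2 (mod 4), then by the Chinese remainder theorem t ≡ 10 (mod 12). This is exactly t ≡ 10 (mod 12).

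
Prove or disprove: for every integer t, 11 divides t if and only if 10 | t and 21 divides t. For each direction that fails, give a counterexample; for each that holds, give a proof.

(⟹) This fails: take t = 11. Certainly 11 ∣ 11, but 10 ∤ 11.

(⟸) This fails: take t = 210. Both 10 ∣ 210 and 21 ∣ 210, yet 210 is not a multiple of 11 (since 210 = 19·11 + 1), so 11 ∤ 210.

(⇒) fails and (⇐) fails.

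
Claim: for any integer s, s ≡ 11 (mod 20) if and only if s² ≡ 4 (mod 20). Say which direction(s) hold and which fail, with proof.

Both directions fail.

[⇒] This fails: take s = 11. Then 11 ≡ 11 (mod 20), but 11² = 121 ≡ 1 (mod 20), not 4.

[⇐] This fails: take s = 2. Then 2² = 4 ≡ 4 (mod 20), yet 2 ≡ 2 (mod 20), not 11.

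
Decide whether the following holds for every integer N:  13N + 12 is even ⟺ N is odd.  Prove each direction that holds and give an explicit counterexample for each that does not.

Neither implication holds.

[⇒] This fails: N = 6 gives 13N + 12 = 90, which is even, but 6 is even, not odd.

[⇐] This also fails: N = 1 is odd, but 13N + 12 = 25 is odd, not even.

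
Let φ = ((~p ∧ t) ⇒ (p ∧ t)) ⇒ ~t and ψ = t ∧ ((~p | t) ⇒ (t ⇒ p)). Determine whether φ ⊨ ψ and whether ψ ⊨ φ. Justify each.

Neither direction holds.

(⇒) This fails. Under p = F, t = F, the left side is true but the right side is false.

(⇐) This fails. Under p = T, t = T, the left side is false but the right side is true.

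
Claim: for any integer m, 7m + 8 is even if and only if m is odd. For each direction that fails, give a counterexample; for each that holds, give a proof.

(⇒) This fails: m = 0 gives 7m + 8 = 8, which is even, but 0 is even, not odd.

(⇐) This also fails: m = 3 is odd, but 7m + 8 = 29 is odd, not even.

Neither direction holds.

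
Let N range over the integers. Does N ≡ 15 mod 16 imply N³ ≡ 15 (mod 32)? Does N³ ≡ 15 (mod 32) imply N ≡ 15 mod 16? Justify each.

(⇒) This fails: take N = 31. Then 31 ≡ 15 (mod 16), but 31³ = 29791 ≡ 31 (mod 32), not 15.

(⇐) Conversely, the residues r modulo 32 with r³ ≡ 15 (mod 32) are exactly {15}, and each is ≡ 15 (mod 16).

The forward direction fails; the converse holds.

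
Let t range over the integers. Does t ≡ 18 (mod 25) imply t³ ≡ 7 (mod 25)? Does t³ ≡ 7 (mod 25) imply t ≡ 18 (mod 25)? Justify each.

The biconditional holds.

(→) Suppose t ≡ 18 (mod 25). Write t = 25j + 18. Then (25j + 18)³ = 15625j³ + 33750j² + 24300j + 5832 = 25(625j³ + 1350j² + 972j + 233) + 7, so t³ ≡ 7 (mod 25).

(←) Conversely, suppose t³ ≡ 7 (mod 25). The only residue r in {0, …, 24} with r³ ≡ 7 (mod 25) is r = 18, so t ≡ 18 (mod 25).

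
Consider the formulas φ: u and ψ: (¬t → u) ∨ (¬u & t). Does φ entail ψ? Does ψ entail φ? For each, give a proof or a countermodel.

Forward direction. Assume the antecedent. If t is true, (¬t → u) ∨ (¬u & t) reduces to true regardless of the other variables. If t is false, the antecedent forces (t = F, u = T), and (¬t → u) ∨ (¬u & t) holds there. Either way (¬t → u) ∨ (¬u & t) holds.

Converse. This fails. Under t = T, u = F, the left side is false but the right side is true.

Only the forward direction holds.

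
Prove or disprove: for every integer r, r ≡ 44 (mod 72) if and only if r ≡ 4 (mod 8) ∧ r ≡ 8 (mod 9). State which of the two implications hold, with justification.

Forward direction. Suppose r ≡ 44 (mod 72); write r = 72j + 44. Since 8 ∣ 72, reducing mod 8 gives r ≡ 44 ≡ 4 (mod 8); since 9 ∣ 72, reducing mod 9 gives r ≡ 44 ≡ 8 (mod 9).

Converse. If r ≡ 4 (mod 8) and r ≡ 8 (mod 9), then by the Chinese remainder theorem r ≡ 44 (mod 72). This is exactly r ≡ 44 (mod 72).

Equivalent; both directions hold.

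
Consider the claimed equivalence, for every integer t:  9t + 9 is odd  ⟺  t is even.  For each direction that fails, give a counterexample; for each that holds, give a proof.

Both directions hold; the statement is true.

Forward direction. Suppose 9t + 9 is odd. Since 9 is odd, 9t and t have the same parity, so 9t + 9 ≡ t + 9 (mod 2). As 9 is odd, 9t + 9 is odd exactly when t is even. Thus t is even.

Converse. Suppose t is even; write t = 2j. Then 9t + 9 = 9·(2j) + 9 = 2·9j + 9, which is odd.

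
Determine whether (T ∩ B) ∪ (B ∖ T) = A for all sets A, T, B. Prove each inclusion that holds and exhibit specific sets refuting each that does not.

Both inclusions fail.

Forward inclusion. This inclusion fails. Take A = ∅, T = ∅, B = {1}; then 1 ∈ (T ∩ B) ∪ (B ∖ T) but 1 ∉ A.

Reverse inclusion. This inclusion fails. Take A = {1}, T = ∅, B = ∅; then 1 ∈ A but 1 ∉ (T ∩ B) ∪ (B ∖ T).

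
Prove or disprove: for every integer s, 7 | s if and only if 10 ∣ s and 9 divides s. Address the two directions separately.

Neither direction holds.

(⇒) This fails: take s = 7. Certainly 7 ∣ 7, but 10 ∤ 7.

(⇐) This fails: take s = 90. Both 10 ∣ 90 and 9 ∣ 90, yet 90 is not a multiple of 7 (since 90 = 12·7 + 6), so 7 ∤ 90.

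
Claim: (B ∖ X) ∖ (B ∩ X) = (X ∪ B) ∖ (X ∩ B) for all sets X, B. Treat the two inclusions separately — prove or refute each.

The sets are not equal: only the forward inclusion holds.

(⊆) Let x ∈ (B ∖ X) ∖ (B ∩ X). Then x ∈ B and x ∉ X, from which x ∈ (X ∪ B) ∖ (X ∩ B).

(⊇) This inclusion fails. Take X = {1}, B = ∅; then 1 ∈ (X ∪ B) ∖ (X ∩ B) but 1 ∉ (B ∖ X) ∖ (B ∩ X).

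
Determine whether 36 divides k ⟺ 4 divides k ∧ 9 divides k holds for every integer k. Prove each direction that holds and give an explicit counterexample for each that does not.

Equivalent; both directions hold.

(⇐) Suppose 4 ∣ k and 9 ∣ k. Any common multiple of 4 and 9 is a multiple of their lcm; here gcd(4, 9) = 1, so lcm(4, 9) = 4·9 = 36, so 36 ∣ k.

(⇒) If 36 ∣ k, write k = 36q. Since 36 = 9·4, k = 4·(9q), so 4 ∣ k; and since 36 = 4·9, k = 9·(4q), so 9 ∣ k.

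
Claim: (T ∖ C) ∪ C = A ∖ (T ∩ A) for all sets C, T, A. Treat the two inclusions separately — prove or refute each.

Forward inclusion. This inclusion fails. Take C = {1}, T = ∅, A = ∅; then 1 ∈ (T ∖ C) ∪ C but 1 ∉ A ∖ (T ∩ A).

Reverse inclusion. This inclusion fails. Take C = ∅, T = ∅, A = {1}; then 1 ∈ A ∖ (T ∩ A) but 1 ∉ (T ∖ C) ∪ C.

Neither inclusion holds.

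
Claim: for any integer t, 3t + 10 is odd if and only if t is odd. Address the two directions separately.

(⟸) Suppose t is odd; write t = 2j + 1. Then 3t + 10 = 3·(2j + 1) + 10 = 2·3j + 13, which is odd.

(⟹) Suppose 3t + 10 is odd. Since 3 is odd, 3t and t have the same parity, so 3t + 10 ≡ t + 10 (mod 2). As 10 is even, 3t + 10 is odd exactly when t is odd. Thus t is odd.

The biconditional holds.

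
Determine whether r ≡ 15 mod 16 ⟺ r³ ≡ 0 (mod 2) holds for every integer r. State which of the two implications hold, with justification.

(⇒) fails and (⇐) fails.

(⟹) This fails: take r = 15. Then 15 ≡ 15 (mod 16), but 15³ = 3375 ≡ 1 (mod 2), not 0.

(⟸) This fails: take r = 0. Then 0³ = 0 ≡ 0 (mod 2), yet 0 ≡ 0 (mod 16), not 15.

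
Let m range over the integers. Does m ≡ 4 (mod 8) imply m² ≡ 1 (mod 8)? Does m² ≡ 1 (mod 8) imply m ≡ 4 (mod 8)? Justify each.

(⇒) fails and (⇐) fails.

(→) This fails: take m = 4. Then 4 ≡ 4 (mod 8), but 4² = 16 ≡ 0 (mod 8), not 1.

(←) This fails: take m = 1. Then 1² = 1 ≡ 1 (mod 8), yet 1 ≡ 1 (mod 8), not 4.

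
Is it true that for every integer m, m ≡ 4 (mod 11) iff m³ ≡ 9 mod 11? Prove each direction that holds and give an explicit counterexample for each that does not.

The biconditional holds.

[⇐] For the converse, argue contrapositively. If m ≢ 4 (mod 11), then m is congruent to one of 0, 1, 2, 3, 5, 6, 7, 8, 9, 10 modulo 11, and these give m³ ≡ 0, 1, 8, 5, 4, 7, 2, 6, 3, 10 respectively — never 9.

[⇒] Suppose m ≡ 4 (mod 11). Write m = 11j + 4. Then (11j + 4)³ = 1331j³ + 1452j² + 528j + 64 = 11(121j³ + 132j² + 48j + 5) + 9, so m³ ≡ 9 (mod 11).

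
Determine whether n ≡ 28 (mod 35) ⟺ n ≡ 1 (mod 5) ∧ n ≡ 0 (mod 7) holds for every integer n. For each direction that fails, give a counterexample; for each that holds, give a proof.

Forward direction. This fails: n = 28 gives 28 ≡ 28 (mod 35) but 28 ≡ 3 (mod 5), so the conjunction on the right does not hold.

Converse. This fails: n = 21 satisfies both congruences on the right (21 ≡ 1 mod 5 and 21 ≡ 0 mod 7) yet 21 ≡ 21 (mod 35), not 28.

Both directions fail.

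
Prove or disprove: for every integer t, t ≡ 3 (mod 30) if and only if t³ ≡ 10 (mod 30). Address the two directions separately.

[⇒] This fails: take t = 3. Then 3 ≡ 3 (mod 30), but 3³ = 27 ≡ 27 (mod 30), not 10.

[⇐] This fails: take t = 10. Then 10³ = 1000 ≡ 10 (mod 30), yet 10 ≡ 10 (mod 30), not 3.

(⇒) fails and (⇐) fails.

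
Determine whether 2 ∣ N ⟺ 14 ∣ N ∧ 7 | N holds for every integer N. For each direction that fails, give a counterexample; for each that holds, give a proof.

Forward direction. This fails: take N = 2. Certainly 2 ∣ 2, but 14 ∤ 2.

Converse. Suppose 14 ∣ N and 7 ∣ N. Any common multiple of 14 and 7 is a multiple of their lcm; here lcm(14, 7) = 14·7/gcd(14, 7) = 98/7 = 14, so 14 ∣ N. Since 2 ∣ 14, it follows that 2 ∣ N.

The forward direction fails; the converse holds.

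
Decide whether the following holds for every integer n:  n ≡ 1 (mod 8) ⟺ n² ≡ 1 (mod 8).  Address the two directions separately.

The forward direction holds; the converse fails.

(←) This fails: take n = 3. Then 3² = 9 ≡ 1 (mod 8), yet 3 ≡ 3 (mod 8), not 1.

(→) Suppose n ≡ 1 (mod 8). Write n = 8j + 1. Then (8j + 1)² = 64j² + 16j + 1 = 8(8j² + 2j) + 1, so n² ≡ 1 (mod 8).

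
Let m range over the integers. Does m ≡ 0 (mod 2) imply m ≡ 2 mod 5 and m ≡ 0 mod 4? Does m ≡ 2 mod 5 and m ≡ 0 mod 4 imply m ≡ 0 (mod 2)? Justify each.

Only the converse holds.

(→) This fails: m = 0 gives 0 ≡ 0 (mod 2) but 0 ≡ 0 (mod 5), so the conjunction on the right does not hold.

(←) Conversely, if m ≡ 2 (mod 5) and m ≡ 0 (mod 4), then by the Chinese remainder theorem m ≡ 12 (mod 20). Since 12 ≡ 0 (mod 2) and 2 ∣ 20, we get m ≡ 0 (mod 2).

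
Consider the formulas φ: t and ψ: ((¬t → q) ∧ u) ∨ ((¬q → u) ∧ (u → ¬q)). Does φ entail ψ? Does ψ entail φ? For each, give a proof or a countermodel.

[⇒] This fails. Under t = T, u = F, q = F, the left side is true but the right side is false.

[⇐] This fails. Under t = F, u = T, q = F, the left side is false but the right side is true.

Both directions fail.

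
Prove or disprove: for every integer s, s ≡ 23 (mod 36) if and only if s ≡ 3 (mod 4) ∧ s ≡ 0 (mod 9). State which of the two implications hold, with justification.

(→) This fails: s = 23 gives 23 ≡ 23 (mod 36) but 23 ≡ 5 (mod 9), so the conjunction on the right does not hold.

(←) This fails: s = 27 satisfies both congruences on the right (27 ≡ 3 mod 4 and 27 ≡ 0 mod 9) yet 27 ≡ 27 (mod 36), not 23.

(⇒) fails and (⇐) fails.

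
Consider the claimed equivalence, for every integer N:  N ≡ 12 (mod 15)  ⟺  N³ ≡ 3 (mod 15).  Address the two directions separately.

(→) Suppose N ≡ 12 (mod 15). Write N = 15j + 12. Then (15j + 12)³ = 3375j³ + 8100j² + 6480j + 1728 = 15(225j³ + 540j² + 432j + 115) + 3, so N³ ≡ 3 (mod 15).

(←) Conversely, suppose N³ ≡ 3 (mod 15). The only residue r in {0, …, 14} with r³ ≡ 3 (mod 15) is r = 12, so N ≡ 12 (mod 15).

Both implications hold.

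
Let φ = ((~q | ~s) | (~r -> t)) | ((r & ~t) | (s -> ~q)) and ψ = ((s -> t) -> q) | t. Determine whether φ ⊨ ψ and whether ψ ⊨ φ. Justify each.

(⟹) This fails. Under q = F, t = F, s = F, r = F, the left side is true but the right side is false.

(⟸) This fails. Under q = T, t = F, s = T, r = F, the left side is false but the right side is true.

Both directions fail.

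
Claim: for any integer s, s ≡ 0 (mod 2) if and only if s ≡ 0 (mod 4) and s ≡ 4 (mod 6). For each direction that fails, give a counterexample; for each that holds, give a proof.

(⇒) fails; (⇐) holds.

Forward direction. This fails: s = 0 gives 0 ≡ 0 (mod 2) but 0 ≡ 0 (mod 6), so the conjunction on the right does not hold.

Converse. If s ≡ 0 (mod 4) and s ≡ 4 (mod 6), then by the Chinese remainder theorem s ≡ 4 (mod 12). Since 4 ≡ 0 (mod 2) and 2 ∣ 12, we get s ≡ 0 (mod 2).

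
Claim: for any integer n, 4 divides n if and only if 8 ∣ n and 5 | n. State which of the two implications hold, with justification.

(→) This fails: take n = 4. Certainly 4 ∣ 4, but 8 ∤ 4.

(←) Suppose 8 ∣ n and 5 ∣ n. Any common multiple of 8 and 5 is a multiple of their lcm; here gcd(8, 5) = 1, so lcm(8, 5) = 8·5 = 40, so 40 ∣ n. Since 4 ∣ 40, it follows that 4 ∣ n.

Only the reverse direction holds.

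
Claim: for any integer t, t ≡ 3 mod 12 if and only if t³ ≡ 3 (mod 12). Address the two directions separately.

Both directions hold; the statement is true.

(⟹) Suppose t ≡ 3 mod 12. Write t = 12j + 3. Then (12j + 3)³ = 1728j³ + 1296j² + 324j + 27 = 12(144j³ + 108j² + 27j + 2) + 3, so t³ ≡ 3 (mod 12).

(⟸) Conversely, suppose t³ ≡ 3 (mod 12). The only residue r in {0, …, 11} with r³ ≡ 3 (mod 12) is r = 3, so t ≡ 3 (mod 12).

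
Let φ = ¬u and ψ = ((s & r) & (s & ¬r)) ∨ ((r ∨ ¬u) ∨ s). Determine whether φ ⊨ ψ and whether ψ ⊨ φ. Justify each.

(→) Assume the antecedent. If u is true, the antecedent cannot hold. If u is false, the consequent reduces to true regardless of the other variables. Either way the consequent holds.

(←) This fails. Under u = T, r = T, s = F, the left side is false but the right side is true.

(⇒) holds; (⇐) fails.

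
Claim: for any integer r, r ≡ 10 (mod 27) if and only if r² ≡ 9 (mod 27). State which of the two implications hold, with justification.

Neither direction holds.

(⟹) This fails: take r = 10. Then 10 ≡ 10 (mod 27), but 10² = 100 ≡ 19 (mod 27), not 9.

(⟸) This fails: take r = 3. Then 3² = 9 ≡ 9 (mod 27), yet 3 ≡ 3 (mod 27), not 10.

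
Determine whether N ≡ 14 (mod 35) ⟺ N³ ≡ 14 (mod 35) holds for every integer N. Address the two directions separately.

(←) Suppose N³ ≡ 14 (mod 35). The only residue r in {0, …, 34} with r³ ≡ 14 (mod 35) is r = 14, so N ≡ 14 (mod 35).

(→) Suppose N ≡ 14 (mod 35). Write N = 35j + 14. Then (35j + 14)³ = 42875j³ + 51450j² + 20580j + 2744 = 35(1225j³ + 1470j² + 588j + 78) + 14, so N³ ≡ 14 (mod 35).

Both implications hold.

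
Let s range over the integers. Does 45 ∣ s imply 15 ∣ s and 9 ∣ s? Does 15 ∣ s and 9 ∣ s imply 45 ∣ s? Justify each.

Converse. Suppose 15 ∣ s and 9 ∣ s. Any common multiple of 15 and 9 is a multiple of their lcm; here lcm(15, 9) = 15·9/gcd(15, 9) = 135/3 = 45, so 45 ∣ s.

Forward direction. If 45 ∣ s, write s = 45q. Since 45 = 3·15, s = 15·(3q), so 15 ∣ s; and since 45 = 5·9, s = 9·(5q), so 9 ∣ s.

Equivalent; both directions hold.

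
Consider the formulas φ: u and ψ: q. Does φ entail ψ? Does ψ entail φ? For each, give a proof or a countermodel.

(→) This fails. Under u = T, q = F, the left side is true but the right side is false.

(←) This fails. Under u = F, q = T, the left side is false but the right side is true.

Neither direction holds.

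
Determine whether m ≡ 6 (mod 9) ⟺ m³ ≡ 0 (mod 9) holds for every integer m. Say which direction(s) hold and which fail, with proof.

(⇐) This fails: take m = 0. Then 0³ = 0 ≡ 0 (mod 9), yet 0 ≡ 0 (mod 9), not 6.

(⇒) Suppose m ≡ 6 (mod 9). Write m = 9j + 6. Then (9j + 6)³ = 729j³ + 1458j² + 972j + 216 = 9(81j³ + 162j² + 108j + 24) + 0, so m³ ≡ 0 (mod 9).

Not equivalent: only (⇒) holds.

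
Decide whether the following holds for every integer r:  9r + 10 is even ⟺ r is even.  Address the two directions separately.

[⇒] Suppose 9r + 10 is even. Since 9 is odd, 9r and r have the same parity, so 9r + 10 ≡ r + 10 (mod 2). As 10 is even, 9r + 10 is even exactly when r is even. Thus r is even.

[⇐] Conversely, suppose r is even; write r = 2j. Then 9r + 10 = 9·(2j) + 10 = 2·9j + 10, which is even.

Equivalent; both directions hold.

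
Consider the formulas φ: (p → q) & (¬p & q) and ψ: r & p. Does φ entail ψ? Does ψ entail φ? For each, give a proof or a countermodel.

Both directions fail.

(⇒) This fails. Under p = F, r = F, q = T, the left side is true but the right side is false.

(⇐) This fails. Under p = T, r = T, q = F, the left side is false but the right side is true.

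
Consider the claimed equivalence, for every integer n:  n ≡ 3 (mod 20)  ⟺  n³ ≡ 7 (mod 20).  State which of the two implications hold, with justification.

(⇒) Suppose n ≡ 3 (mod 20). Write n = 20j + 3. Then (20j + 3)³ = 8000j³ + 3600j² + 540j + 27 = 20(400j³ + 180j² + 27j + 1) + 7, so n³ ≡ 7 (mod 20).

(⇐) Conversely, suppose n³ ≡ 7 (mod 20). The only residue r in {0, …, 19} with r³ ≡ 7 (mod 20) is r = 3, so n ≡ 3 (mod 20).

Both directions hold.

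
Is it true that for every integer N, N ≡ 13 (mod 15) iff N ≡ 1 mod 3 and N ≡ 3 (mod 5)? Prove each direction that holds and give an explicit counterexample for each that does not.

Both directions hold.

Converse. If N ≡ 1 (mod 3) and N ≡ 3 (mod 5), then by the Chinese remainder theorem N ≡ 13 (mod 15). This is exactly N ≡ 13 (mod 15).

Forward direction. Suppose N ≡ 13 (mod 15); write N = 15j + 13. Since 3 ∣ 15, reducing mod 3 gives N ≡ 13 ≡ 1 (mod 3); since 5 ∣ 15, reducing mod 5 gives N ≡ 13 ≡ 3 (mod 5).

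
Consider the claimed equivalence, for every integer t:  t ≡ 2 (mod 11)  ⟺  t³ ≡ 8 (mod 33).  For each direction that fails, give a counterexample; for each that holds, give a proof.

Only the reverse direction holds.

(⇒) This fails: take t = 13. Then 13 ≡ 2 (mod 11), but 13³ = 2197 ≡ 19 (mod 33), not 8.

(⇐) Conversely, the residues r modulo 33 with r³ ≡ 8 (mod 33) are exactly {2}, and each is ≡ 2 (mod 11).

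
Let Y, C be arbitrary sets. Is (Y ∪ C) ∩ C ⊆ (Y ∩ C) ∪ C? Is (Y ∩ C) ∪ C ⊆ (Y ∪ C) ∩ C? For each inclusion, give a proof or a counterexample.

Both inclusions hold; the sets are equal.

Forward inclusion. Let x ∈ (Y ∪ C) ∩ C. Then either x ∈ C and x ∉ Y; or x ∈ Y ∩ C. In each case x ∈ (Y ∩ C) ∪ C, so (Y ∪ C) ∩ C ⊆ (Y ∩ C) ∪ C.

Reverse inclusion. Let x ∈ (Y ∩ C) ∪ C. Then either x ∈ C and x ∉ Y; or x ∈ Y ∩ C. In each case x ∈ (Y ∪ C) ∩ C, so (Y ∩ C) ∪ C ⊆ (Y ∪ C) ∩ C.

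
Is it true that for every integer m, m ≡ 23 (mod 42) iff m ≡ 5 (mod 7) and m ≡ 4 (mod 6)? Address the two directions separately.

(⟹) This fails: m = 23 gives 23 ≡ 23 (mod 42) but 23 ≡ 2 (mod 7), so the conjunction on the right does not hold.

(⟸) This fails: m = 40 satisfies both congruences on the right (40 ≡ 5 mod 7 and 40 ≡ 4 mod 6) yet 40 ≡ 40 (mod 42), not 23.

Neither direction holds.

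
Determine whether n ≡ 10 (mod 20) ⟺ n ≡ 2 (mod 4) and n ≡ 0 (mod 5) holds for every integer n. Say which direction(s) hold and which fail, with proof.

(⇒) Suppose n ≡ 10 (mod 20); write n = 20j + 10. Since 4 ∣ 20, reducing mod 4 gives n ≡ 10 ≡ 2 (mod 4); since 5 ∣ 20, reducing mod 5 gives n ≡ 10 ≡ 0 (mod 5).

(⇐) Conversely, if n ≡ 2 (mod 4) and n ≡ 0 (mod 5), then by the Chinese remainder theorem n ≡ 10 (mod 20). This is exactly n ≡ 10 (mod 20).

Both directions hold.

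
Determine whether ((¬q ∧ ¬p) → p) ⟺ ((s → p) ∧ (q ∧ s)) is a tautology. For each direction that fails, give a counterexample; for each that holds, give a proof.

Not equivalent: only (⇐) holds.

(⟹) This fails. Under s = F, p = T, q = F, the left side is true but the right side is false.

(⟸) Assume the antecedent. If s is true, the antecedent forces (s = T, p = T, q = T), and (¬q ∧ ¬p) → p holds there. If s is false, the antecedent cannot hold. Either way (¬q ∧ ¬p) → p holds.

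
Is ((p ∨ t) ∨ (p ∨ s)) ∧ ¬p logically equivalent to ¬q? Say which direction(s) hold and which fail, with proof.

Both directions fail.

[⇒] This fails. Under p = F, q = T, s = T, t = F, the left side is true but the right side is false.

[⇐] This fails. Under p = F, q = F, s = F, t = F, the left side is false but the right side is true.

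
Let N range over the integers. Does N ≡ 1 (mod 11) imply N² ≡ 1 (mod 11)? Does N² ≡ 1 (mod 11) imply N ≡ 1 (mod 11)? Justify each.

(⟸) This fails: take N = 10. Then 10² = 100 ≡ 1 (mod 11), yet 10 ≡ 10 (mod 11), not 1.

(⟹) Suppose N ≡ 1 (mod 11). Write N = 11j + 1. Then (11j + 1)² = 121j² + 22j + 1 = 11(11j² + 2j) + 1, so N² ≡ 1 (mod 11).

(⇒) holds; (⇐) fails.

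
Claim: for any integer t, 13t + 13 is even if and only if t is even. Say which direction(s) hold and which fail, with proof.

Both directions fail.

(⇒) This fails: t = 3 gives 13t + 13 = 52, which is even, but 3 is odd, not even.

(⇐) This also fails: t = 0 is even, but 13t + 13 = 13 is odd, not even.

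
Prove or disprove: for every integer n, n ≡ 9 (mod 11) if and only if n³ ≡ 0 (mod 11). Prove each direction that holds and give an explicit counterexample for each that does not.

Both directions fail.

(⟹) This fails: take n = 9. Then 9 ≡ 9 (mod 11), but 9³ = 729 ≡ 3 (mod 11), not 0.

(⟸) This fails: take n = 0. Then 0³ = 0 ≡ 0 (mod 11), yet 0 ≡ 0 (mod 11), not 9.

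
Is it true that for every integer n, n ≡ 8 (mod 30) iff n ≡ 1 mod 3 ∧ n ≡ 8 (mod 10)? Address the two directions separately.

Both directions fail.

(→) This fails: n = 8 gives 8 ≡ 8 (mod 30) but 8 ≡ 2 (mod 3), so the conjunction on the right does not hold.

(←) This fails: n = 28 satisfies both congruences on the right (28 ≡ 1 mod 3 and 28 ≡ 8 mod 10) yet 28 ≡ 28 (mod 30), not 8.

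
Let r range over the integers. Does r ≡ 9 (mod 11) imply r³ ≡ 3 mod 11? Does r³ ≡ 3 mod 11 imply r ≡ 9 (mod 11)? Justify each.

Both implications hold.

(⟹) Suppose r ≡ 9 (mod 11). Write r = 11j + 9. Then (11j + 9)³ = 1331j³ + 3267j² + 2673j + 729 = 11(121j³ + 297j² + 243j + 66) + 3, so r³ ≡ 3 (mod 11).

(⟸) For the converse, argue contrapositively. If r ≢ 9 (mod 11), then r is congruent to one of 0, 1, 2, 3, 4, 5, 6, 7, 8, 10 modulo 11, and these give r³ ≡ 0, 1, 8, 5, 9, 4, 7, 2, 6, 10 respectively — never 3.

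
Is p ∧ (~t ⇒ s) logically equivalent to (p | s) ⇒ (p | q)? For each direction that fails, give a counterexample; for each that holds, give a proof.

(→) Assume the antecedent. If p is true, (p | s) ⇒ (p | q) reduces to true regardless of the other variables. If p is false, the antecedent cannot hold. Either way (p | s) ⇒ (p | q) holds.

(←) This fails. Under s = F, q = F, t = F, p = F, the left side is false but the right side is true.

Only the forward implication holds.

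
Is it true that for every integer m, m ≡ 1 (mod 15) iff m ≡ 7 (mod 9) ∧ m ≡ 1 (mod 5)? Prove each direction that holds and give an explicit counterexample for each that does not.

(⇒) fails; (⇐) holds.

(⟹) This fails: m = 1 gives 1 ≡ 1 (mod 15) but 1 ≡ 1 (mod 9), so the conjunction on the right does not hold.

(⟸) Conversely, if m ≡ 7 (mod 9) and m ≡ 1 (mod 5), then by the Chinese remainder theorem m ≡ 16 (mod 45). Since 16 ≡ 1 (mod 15) and 15 ∣ 45, we get m ≡ 1 (mod 15).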